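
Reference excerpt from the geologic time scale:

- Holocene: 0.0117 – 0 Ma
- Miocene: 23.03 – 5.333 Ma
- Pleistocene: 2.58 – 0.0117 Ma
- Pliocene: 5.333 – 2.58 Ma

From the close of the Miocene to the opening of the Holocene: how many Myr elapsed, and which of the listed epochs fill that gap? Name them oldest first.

5.3213 million years; Pliocene, Pleistocene

End of Miocene = 5.333 Ma; start of Holocene = 0.0117 Ma.
Gap = 5.333 − 0.0117 = 5.3213 Myr.
Epochs wholly inside 5.333–0.0117 Ma: Pliocene (5.333–2.58), Pleistocene (2.58–0.0117).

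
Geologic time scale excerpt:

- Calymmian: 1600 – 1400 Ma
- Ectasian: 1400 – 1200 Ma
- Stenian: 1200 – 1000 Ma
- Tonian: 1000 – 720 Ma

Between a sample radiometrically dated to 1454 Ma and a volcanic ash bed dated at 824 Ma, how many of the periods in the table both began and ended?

2

1454 Ma sits inside the Calymmian (1600–1400) and 824 Ma inside the Tonian (1000–720); neither of those is wholly between the two dates.
The listed periods lying completely between them are Ectasian, Stenian — 2 in all.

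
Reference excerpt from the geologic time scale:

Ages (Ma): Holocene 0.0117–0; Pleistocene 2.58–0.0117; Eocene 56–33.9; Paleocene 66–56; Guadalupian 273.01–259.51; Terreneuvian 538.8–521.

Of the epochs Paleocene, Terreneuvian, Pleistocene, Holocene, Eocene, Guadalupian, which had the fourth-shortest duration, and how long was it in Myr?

Guadalupian, 13.5 million years

Durations: Paleocene 10; Terreneuvian 17.8; Pleistocene 2.5683; Holocene 0.0117; Eocene 22.1; Guadalupian 13.5 Myr.
Sorted shortest-first: Holocene (0.0117), Pleistocene (2.5683), Paleocene (10), Guadalupian (13.5), Terreneuvian (17.8), Eocene (22.1).
The fourth shortest is Guadalupian at 13.5 Myr.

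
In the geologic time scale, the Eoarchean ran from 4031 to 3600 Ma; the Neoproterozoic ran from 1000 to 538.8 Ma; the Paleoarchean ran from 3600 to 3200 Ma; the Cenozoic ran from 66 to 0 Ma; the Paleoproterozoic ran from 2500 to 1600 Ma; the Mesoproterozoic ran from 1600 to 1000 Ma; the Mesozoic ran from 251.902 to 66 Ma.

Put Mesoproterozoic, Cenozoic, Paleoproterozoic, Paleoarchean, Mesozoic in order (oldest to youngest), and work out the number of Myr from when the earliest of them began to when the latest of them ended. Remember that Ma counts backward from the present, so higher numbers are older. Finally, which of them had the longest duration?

Paleoarchean → Paleoproterozoic → Mesoproterozoic → Mesozoic → Cenozoic; total span 3600 Myr; longest is Paleoproterozoic

From the excerpt: Mesoproterozoic 1600–1000; Cenozoic 66–0; Paleoproterozoic 2500–1600; Paleoarchean 3600–3200; Mesozoic 251.902–66 (Ma).
Larger Ma is earlier, so the oldest is Paleoarchean and the youngest is Cenozoic; oldest to youngest: Paleoarchean, Paleoproterozoic, Mesoproterozoic, Mesozoic, Cenozoic.
Oldest start 3600 minus youngest end 0 gives 3600 Myr overall.
Individual lengths (start − end): Mesoproterozoic 600; Paleoproterozoic 900; Mesozoic 185.902; Cenozoic 66; Paleoarchean 400. The largest is Paleoproterozoic at 900 Myr.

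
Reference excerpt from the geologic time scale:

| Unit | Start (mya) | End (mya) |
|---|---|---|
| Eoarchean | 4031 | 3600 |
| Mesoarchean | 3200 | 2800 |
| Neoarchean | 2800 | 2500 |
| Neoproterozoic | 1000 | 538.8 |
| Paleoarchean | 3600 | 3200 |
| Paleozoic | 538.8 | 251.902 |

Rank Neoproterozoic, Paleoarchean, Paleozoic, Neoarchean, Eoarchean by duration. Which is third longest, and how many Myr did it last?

Paleoarchean, 400 million years

Durations: Neoproterozoic 461.2; Paleoarchean 400; Paleozoic 286.898; Neoarchean 300; Eoarchean 431 Myr.
Sorted longest-first: Neoproterozoic (461.2), Eoarchean (431), Paleoarchean (400), Neoarchean (300), Paleozoic (286.898).
The third longest is Paleoarchean at 400 Myr.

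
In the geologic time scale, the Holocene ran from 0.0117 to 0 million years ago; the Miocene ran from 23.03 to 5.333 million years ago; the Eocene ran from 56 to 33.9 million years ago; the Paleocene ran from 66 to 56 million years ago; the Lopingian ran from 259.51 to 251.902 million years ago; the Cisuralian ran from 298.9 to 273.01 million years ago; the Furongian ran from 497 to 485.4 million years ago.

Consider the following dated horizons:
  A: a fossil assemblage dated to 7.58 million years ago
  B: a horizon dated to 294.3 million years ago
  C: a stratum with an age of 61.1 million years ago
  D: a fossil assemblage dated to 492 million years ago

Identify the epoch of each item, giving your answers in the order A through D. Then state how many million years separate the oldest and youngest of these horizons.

A: 7.58 Ma lies in 23.03–5.333 Ma, so Miocene.
B: 294.3 Ma lies in 298.9–273.01 Ma, so Cisuralian.
C: 61.1 Ma lies in 66–56 Ma, so Paleocene.
D: 492 Ma lies in 497–485.4 Ma, so Furongian.
Oldest = 492 Ma, youngest = 7.58 Ma → span 484.42 Myr.

A — Miocene; B — Cisuralian; C — Paleocene; D — Furongian; span 484.42 million years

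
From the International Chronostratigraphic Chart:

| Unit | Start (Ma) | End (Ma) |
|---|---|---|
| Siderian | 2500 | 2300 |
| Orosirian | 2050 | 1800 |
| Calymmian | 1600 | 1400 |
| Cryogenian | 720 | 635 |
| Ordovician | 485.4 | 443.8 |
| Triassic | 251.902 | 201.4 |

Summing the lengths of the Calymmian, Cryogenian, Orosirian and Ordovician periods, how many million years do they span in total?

Each duration: Calymmian = 200; Cryogenian = 85; Orosirian = 250; Ordovician = 41.6.
Sum: 200 + 85 + 250 + 41.6 = 576.6 Myr.

576.6 million years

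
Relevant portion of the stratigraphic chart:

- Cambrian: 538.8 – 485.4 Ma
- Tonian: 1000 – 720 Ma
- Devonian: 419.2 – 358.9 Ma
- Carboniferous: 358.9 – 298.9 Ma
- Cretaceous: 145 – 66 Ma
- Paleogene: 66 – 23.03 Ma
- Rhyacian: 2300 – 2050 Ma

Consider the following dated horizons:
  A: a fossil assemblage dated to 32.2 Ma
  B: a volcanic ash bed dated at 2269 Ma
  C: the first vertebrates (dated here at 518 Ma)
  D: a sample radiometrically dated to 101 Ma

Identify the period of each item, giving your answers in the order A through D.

A — Paleogene; B — Rhyacian; C — Cambrian; D — Cretaceous

Match each age against the start–end ranges in the excerpt: A = 32.2 Ma → Paleogene (66–23.03); B = 2269 Ma → Rhyacian (2300–2050); C = 518 Ma → Cambrian (538.8–485.4); D = 101 Ma → Cretaceous (145–66).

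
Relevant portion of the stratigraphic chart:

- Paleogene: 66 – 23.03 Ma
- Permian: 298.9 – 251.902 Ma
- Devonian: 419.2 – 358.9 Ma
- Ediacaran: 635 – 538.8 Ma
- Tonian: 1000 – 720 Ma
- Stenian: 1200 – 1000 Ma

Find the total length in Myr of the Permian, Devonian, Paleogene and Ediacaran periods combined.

Each duration: Permian = 46.998; Devonian = 60.3; Paleogene = 42.97; Ediacaran = 96.2.
Sum: 46.998 + 60.3 + 42.97 + 96.2 = 246.468 Myr.

246.468 million years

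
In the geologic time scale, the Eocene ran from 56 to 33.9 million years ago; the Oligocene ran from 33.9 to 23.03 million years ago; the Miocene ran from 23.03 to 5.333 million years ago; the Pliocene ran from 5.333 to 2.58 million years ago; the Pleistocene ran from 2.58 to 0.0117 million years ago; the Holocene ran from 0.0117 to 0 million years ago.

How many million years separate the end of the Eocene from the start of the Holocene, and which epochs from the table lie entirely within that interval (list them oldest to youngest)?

The Eocene closes at 33.9 Ma and the Holocene opens at 0.0117 Ma, so the interval is 33.9 − 0.0117 = 33.8883 Myr.
An epoch fits inside if it starts at or after 33.9 Ma and ends at or before 0.0117 Ma; oldest first that gives Oligocene, Miocene, Pliocene, Pleistocene.

33.8883 million years; Oligocene, Miocene, Pliocene, Pleistocene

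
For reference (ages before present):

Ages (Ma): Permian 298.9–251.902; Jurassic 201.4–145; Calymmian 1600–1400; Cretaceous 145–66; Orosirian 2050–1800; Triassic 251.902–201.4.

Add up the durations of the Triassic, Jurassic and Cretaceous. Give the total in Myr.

185.902 million years

Duration is start − end for each: (251.902 − 201.4) + (201.4 − 145) + (145 − 66).
That is 50.502 + 56.4 + 79, which totals 185.902 million years.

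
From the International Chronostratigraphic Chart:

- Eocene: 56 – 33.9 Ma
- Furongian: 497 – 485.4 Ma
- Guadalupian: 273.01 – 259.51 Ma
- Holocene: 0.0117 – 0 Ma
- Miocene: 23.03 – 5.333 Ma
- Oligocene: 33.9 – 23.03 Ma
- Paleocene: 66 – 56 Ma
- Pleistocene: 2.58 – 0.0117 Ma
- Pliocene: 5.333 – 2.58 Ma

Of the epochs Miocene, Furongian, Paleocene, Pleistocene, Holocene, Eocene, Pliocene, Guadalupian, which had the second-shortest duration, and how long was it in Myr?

Pleistocene, 2.5683 million years

Start − end for each: Miocene 23.03 − 5.333 = 17.697; Furongian 497 − 485.4 = 11.6; Paleocene 66 − 56 = 10; Pleistocene 2.58 − 0.0117 = 2.5683; Holocene 0.0117 − 0 = 0.0117; Eocene 56 − 33.9 = 22.1; Pliocene 5.333 − 2.58 = 2.753; Guadalupian 273.01 − 259.51 = 13.5.
Ranking these from shortest: Holocene < Pleistocene < Pliocene < Paleocene < Furongian < Guadalupian < Miocene < Eocene.
Position 2 in that ranking is Pleistocene, which lasted 2.5683 Myr.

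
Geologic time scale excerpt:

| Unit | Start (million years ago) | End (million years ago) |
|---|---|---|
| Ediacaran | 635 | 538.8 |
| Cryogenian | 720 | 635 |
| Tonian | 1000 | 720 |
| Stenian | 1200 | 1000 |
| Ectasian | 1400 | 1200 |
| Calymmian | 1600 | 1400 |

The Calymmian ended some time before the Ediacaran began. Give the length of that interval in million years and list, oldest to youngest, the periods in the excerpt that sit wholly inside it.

End of Calymmian = 1400 Ma; start of Ediacaran = 635 Ma.
Gap = 1400 − 635 = 765 Myr.
Periods wholly inside 1400–635 Ma: Ectasian (1400–1200), Stenian (1200–1000), Tonian (1000–720), Cryogenian (720–635).

765 million years; Ectasian, Stenian, Tonian, Cryogenian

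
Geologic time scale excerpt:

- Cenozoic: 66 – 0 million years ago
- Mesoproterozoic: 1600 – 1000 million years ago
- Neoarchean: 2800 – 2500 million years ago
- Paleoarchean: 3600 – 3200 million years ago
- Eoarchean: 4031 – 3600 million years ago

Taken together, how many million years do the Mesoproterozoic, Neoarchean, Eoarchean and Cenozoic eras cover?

Each duration: Mesoproterozoic = 600; Neoarchean = 300; Eoarchean = 431; Cenozoic = 66.
Sum: 600 + 300 + 431 + 66 = 1397 Myr.

1397 million years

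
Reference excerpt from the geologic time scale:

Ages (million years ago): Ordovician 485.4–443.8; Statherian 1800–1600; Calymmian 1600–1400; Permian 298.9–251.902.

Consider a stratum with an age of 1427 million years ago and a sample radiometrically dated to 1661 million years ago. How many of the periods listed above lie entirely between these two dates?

0

The older date is 1661 Ma and the younger is 1427 Ma.
No period both begins after 1661 Ma and ends before 1427 Ma, so the count is 0.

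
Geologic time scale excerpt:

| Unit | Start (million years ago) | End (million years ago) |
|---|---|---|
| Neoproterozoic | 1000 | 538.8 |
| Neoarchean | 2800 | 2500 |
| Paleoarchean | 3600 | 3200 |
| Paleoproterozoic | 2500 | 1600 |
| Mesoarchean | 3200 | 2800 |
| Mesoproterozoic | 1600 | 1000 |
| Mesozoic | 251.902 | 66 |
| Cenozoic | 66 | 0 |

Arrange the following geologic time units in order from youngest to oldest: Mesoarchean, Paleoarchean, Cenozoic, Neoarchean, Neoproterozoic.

Cenozoic → Neoproterozoic → Neoarchean → Mesoarchean → Paleoarchean

Read off each span (Ma): Mesoarchean 3200–2800; Paleoarchean 3600–3200; Cenozoic 66–0; Neoarchean 2800–2500; Neoproterozoic 1000–538.8.
Larger Ma is older, so oldest→youngest is Paleoarchean, Mesoarchean, Neoarchean, Neoproterozoic, Cenozoic; reverse it for youngest→oldest.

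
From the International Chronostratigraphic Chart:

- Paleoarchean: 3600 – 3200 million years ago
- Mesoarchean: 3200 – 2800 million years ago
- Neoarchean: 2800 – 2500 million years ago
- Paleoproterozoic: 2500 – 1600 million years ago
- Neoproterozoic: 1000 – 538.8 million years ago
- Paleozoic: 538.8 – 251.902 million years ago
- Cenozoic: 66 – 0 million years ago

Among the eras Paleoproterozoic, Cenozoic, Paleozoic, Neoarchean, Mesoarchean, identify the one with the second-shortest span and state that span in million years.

Durations: Paleoproterozoic 900; Cenozoic 66; Paleozoic 286.898; Neoarchean 300; Mesoarchean 400 Myr.
Sorted shortest-first: Cenozoic (66), Paleozoic (286.898), Neoarchean (300), Mesoarchean (400), Paleoproterozoic (900).
The second shortest is Paleozoic at 286.898 Myr.

Paleozoic, 286.898 million years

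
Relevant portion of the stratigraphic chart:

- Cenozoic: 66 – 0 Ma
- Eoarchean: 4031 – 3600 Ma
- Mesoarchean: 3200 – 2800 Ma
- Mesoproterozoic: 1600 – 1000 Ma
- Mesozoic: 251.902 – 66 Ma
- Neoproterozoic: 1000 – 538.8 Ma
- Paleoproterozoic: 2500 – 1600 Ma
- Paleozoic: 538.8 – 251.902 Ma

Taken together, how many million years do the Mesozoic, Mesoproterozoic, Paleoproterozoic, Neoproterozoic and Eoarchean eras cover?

Duration is start − end for each: (251.902 − 66) + (1600 − 1000) + (2500 − 1600) + (1000 − 538.8) + (4031 − 3600).
That is 185.902 + 600 + 900 + 461.2 + 431, which totals 2578.102 million years.

2578.102 million years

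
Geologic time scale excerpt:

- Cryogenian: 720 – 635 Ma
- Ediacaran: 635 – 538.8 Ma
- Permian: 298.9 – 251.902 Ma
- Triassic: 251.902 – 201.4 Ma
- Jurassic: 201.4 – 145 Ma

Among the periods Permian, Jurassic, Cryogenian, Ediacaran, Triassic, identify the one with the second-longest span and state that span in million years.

Cryogenian, 85 million years

Start − end for each: Permian 298.9 − 251.902 = 46.998; Jurassic 201.4 − 145 = 56.4; Cryogenian 720 − 635 = 85; Ediacaran 635 − 538.8 = 96.2; Triassic 251.902 − 201.4 = 50.502.
Ranking these from longest: Ediacaran > Cryogenian > Jurassic > Triassic > Permian.
Position 2 in that ranking is Cryogenian, which lasted 85 Myr.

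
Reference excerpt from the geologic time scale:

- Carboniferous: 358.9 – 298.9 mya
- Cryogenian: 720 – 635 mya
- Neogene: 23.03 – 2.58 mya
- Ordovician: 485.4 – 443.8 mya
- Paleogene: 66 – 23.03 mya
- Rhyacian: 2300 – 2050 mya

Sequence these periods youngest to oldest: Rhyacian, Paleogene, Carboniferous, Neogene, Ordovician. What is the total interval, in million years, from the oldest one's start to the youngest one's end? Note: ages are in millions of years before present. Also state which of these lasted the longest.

Neogene, Paleogene, Carboniferous, Ordovician, Rhyacian; total span 2297.42 Myr; longest is Rhyacian

From the excerpt: Rhyacian 2300–2050; Paleogene 66–23.03; Carboniferous 358.9–298.9; Neogene 23.03–2.58; Ordovician 485.4–443.8 (Ma).
Larger Ma is earlier, so the oldest is Rhyacian and the youngest is Neogene; youngest to oldest: Neogene, Paleogene, Carboniferous, Ordovician, Rhyacian.
Oldest start 2300 minus youngest end 2.58 gives 2297.42 Myr overall.
Individual lengths (start − end): Rhyacian 250; Ordovician 41.6; Carboniferous 60; Neogene 20.45; Paleogene 42.97. The largest is Rhyacian at 250 Myr.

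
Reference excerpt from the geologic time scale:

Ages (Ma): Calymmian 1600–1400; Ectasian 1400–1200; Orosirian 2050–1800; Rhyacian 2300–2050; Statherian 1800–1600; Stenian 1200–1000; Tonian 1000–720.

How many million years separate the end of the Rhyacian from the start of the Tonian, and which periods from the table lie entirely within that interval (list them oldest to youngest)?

End of Rhyacian = 2050 Ma; start of Tonian = 1000 Ma.
Gap = 2050 − 1000 = 1050 Myr.
Periods wholly inside 2050–1000 Ma: Orosirian (2050–1800), Statherian (1800–1600), Calymmian (1600–1400), Ectasian (1400–1200), Stenian (1200–1000).

1050 million years; Orosirian, Statherian, Calymmian, Ectasian, Stenian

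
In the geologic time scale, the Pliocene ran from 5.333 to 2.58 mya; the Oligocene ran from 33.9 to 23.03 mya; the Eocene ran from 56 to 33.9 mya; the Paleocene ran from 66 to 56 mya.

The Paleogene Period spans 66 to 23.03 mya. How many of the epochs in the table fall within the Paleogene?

3

Epochs inside 66–23.03 Ma: Paleocene, Eocene, Oligocene — 3 in total.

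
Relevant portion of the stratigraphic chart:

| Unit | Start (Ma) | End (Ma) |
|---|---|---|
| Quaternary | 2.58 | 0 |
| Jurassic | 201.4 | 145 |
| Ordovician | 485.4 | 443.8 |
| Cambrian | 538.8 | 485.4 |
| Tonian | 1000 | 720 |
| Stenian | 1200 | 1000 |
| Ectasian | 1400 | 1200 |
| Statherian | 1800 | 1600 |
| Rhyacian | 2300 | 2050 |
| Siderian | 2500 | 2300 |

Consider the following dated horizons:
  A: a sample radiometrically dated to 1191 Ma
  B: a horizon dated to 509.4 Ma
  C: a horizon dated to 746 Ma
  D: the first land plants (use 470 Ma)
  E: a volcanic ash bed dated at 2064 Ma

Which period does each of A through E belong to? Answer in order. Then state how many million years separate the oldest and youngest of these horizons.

A — Stenian; B — Cambrian; C — Tonian; D — Ordovician; E — Rhyacian; span 1594 million years

Match each age against the start–end ranges in the excerpt: A = 1191 Ma → Stenian (1200–1000); B = 509.4 Ma → Cambrian (538.8–485.4); C = 746 Ma → Tonian (1000–720); D = 470 Ma → Ordovician (485.4–443.8); E = 2064 Ma → Rhyacian (2300–2050).
The largest age is 2064 Ma and the smallest is 470 Ma; their difference is 1594 Myr.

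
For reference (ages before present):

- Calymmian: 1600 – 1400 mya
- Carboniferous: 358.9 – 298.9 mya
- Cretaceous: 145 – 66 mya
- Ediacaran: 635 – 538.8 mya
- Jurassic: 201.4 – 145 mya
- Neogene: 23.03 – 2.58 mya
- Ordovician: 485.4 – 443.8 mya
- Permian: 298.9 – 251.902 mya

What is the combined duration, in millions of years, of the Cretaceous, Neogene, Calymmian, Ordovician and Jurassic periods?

Duration is start − end for each: (145 − 66) + (23.03 − 2.58) + (1600 − 1400) + (485.4 − 443.8) + (201.4 − 145).
That is 79 + 20.45 + 200 + 41.6 + 56.4, which totals 397.45 million years.

397.45 million years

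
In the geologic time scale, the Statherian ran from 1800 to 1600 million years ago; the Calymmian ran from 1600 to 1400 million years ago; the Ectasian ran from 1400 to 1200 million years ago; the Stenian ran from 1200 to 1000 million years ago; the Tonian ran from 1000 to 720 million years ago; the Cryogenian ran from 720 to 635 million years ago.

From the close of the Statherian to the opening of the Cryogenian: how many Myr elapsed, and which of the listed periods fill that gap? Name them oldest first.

880 million years; Calymmian, Ectasian, Stenian, Tonian

End of Statherian = 1600 Ma; start of Cryogenian = 720 Ma.
Gap = 1600 − 720 = 880 Myr.
Periods wholly inside 1600–720 Ma: Calymmian (1600–1400), Ectasian (1400–1200), Stenian (1200–1000), Tonian (1000–720).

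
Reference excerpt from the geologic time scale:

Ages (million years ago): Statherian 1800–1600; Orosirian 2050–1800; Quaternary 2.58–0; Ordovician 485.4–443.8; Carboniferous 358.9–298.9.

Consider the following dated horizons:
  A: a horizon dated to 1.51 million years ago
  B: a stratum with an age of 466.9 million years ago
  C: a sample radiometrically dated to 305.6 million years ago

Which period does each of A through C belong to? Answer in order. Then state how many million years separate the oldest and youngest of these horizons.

Match each age against the start–end ranges in the excerpt: A = 1.51 Ma → Quaternary (2.58–0); B = 466.9 Ma → Ordovician (485.4–443.8); C = 305.6 Ma → Carboniferous (358.9–298.9).
The largest age is 466.9 Ma and the smallest is 1.51 Ma; their difference is 465.39 Myr.

A — Quaternary; B — Ordovician; C — Carboniferous; span 465.39 million years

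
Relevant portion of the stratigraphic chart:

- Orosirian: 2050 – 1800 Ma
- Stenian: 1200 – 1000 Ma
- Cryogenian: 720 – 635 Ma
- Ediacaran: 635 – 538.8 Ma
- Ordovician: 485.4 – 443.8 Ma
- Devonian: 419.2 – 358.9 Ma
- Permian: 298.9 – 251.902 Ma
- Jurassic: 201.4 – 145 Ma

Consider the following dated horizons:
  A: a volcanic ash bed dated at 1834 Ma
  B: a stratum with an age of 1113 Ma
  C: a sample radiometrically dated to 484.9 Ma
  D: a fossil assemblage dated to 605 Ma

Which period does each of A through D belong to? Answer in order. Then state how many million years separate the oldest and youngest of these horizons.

A: 1834 Ma lies in 2050–1800 Ma, so Orosirian.
B: 1113 Ma lies in 1200–1000 Ma, so Stenian.
C: 484.9 Ma lies in 485.4–443.8 Ma, so Ordovician.
D: 605 Ma lies in 635–538.8 Ma, so Ediacaran.
Oldest = 1834 Ma, youngest = 484.9 Ma → span 1349.1 Myr.

A — Orosirian; B — Stenian; C — Ordovician; D — Ediacaran; span 1349.1 million years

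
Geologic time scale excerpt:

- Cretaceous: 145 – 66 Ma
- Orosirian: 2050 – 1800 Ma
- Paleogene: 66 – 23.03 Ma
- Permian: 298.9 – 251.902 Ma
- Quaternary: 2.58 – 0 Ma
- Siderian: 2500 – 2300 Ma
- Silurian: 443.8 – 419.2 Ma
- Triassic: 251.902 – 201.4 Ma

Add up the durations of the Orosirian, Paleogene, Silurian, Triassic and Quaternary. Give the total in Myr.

Duration is start − end for each: (2050 − 1800) + (66 − 23.03) + (443.8 − 419.2) + (251.902 − 201.4) + (2.58 − 0).
That is 250 + 42.97 + 24.6 + 50.502 + 2.58, which totals 370.652 million years.

370.652 million years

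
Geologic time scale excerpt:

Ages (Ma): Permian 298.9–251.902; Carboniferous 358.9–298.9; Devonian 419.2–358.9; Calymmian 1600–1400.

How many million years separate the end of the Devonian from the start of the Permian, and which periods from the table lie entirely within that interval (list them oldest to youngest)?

60 million years; Carboniferous

End of Devonian = 358.9 Ma; start of Permian = 298.9 Ma.
Gap = 358.9 − 298.9 = 60 Myr.
Periods wholly inside 358.9–298.9 Ma: Carboniferous (358.9–298.9).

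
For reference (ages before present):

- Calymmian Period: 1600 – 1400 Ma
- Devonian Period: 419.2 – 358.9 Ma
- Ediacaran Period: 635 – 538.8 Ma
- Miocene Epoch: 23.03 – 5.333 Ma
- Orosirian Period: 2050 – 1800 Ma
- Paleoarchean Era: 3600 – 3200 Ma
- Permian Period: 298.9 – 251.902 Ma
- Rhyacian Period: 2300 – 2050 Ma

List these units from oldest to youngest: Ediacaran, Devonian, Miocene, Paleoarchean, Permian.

Paleoarchean → Ediacaran → Devonian → Permian → Miocene

The oldest of these is Paleoarchean (starts 3600 Ma) and the youngest is Miocene (ends 5.333 Ma).
In between, by decreasing start age: Ediacaran (635), Devonian (419.2), Permian (298.9).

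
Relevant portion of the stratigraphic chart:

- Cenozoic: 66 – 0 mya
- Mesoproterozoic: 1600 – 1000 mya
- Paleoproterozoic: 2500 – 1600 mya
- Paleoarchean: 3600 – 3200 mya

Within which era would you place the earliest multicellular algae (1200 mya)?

1200 Ma lies between 1600 and 1000 Ma, so it falls in the Mesoproterozoic.

Mesoproterozoic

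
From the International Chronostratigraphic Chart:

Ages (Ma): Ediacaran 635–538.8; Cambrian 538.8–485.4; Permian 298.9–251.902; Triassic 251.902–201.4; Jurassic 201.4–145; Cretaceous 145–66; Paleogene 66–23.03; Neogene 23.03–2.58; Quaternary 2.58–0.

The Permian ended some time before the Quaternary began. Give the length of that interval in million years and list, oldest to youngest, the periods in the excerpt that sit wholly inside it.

The Permian closes at 251.902 Ma and the Quaternary opens at 2.58 Ma, so the interval is 251.902 − 2.58 = 249.322 Myr.
A period fits inside if it starts at or after 251.902 Ma and ends at or before 2.58 Ma; oldest first that gives Triassic, Jurassic, Cretaceous, Paleogene, Neogene.

249.322 million years; Triassic, Jurassic, Cretaceous, Paleogene, Neogene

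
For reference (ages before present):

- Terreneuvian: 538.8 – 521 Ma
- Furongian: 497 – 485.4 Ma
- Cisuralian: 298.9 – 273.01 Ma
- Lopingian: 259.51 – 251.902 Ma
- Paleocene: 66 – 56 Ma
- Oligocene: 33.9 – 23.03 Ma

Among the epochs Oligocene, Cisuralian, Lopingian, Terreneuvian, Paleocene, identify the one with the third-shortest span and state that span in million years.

Start − end for each: Oligocene 33.9 − 23.03 = 10.87; Cisuralian 298.9 − 273.01 = 25.89; Lopingian 259.51 − 251.902 = 7.608; Terreneuvian 538.8 − 521 = 17.8; Paleocene 66 − 56 = 10.
Ranking these from shortest: Lopingian < Paleocene < Oligocene < Terreneuvian < Cisuralian.
Position 3 in that ranking is Oligocene, which lasted 10.87 Myr.

Oligocene, 10.87 million years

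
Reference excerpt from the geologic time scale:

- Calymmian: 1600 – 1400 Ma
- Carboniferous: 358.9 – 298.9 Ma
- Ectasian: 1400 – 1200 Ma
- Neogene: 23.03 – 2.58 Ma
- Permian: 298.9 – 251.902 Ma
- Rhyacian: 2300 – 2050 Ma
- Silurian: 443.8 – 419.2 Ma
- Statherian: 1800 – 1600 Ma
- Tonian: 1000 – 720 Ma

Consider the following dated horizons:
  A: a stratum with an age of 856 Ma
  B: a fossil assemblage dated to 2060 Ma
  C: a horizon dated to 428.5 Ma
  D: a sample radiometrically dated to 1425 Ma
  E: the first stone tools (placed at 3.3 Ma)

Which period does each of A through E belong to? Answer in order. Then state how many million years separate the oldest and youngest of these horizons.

A: 856 Ma lies in 1000–720 Ma, so Tonian.
B: 2060 Ma lies in 2300–2050 Ma, so Rhyacian.
C: 428.5 Ma lies in 443.8–419.2 Ma, so Silurian.
D: 1425 Ma lies in 1600–1400 Ma, so Calymmian.
E: 3.3 Ma lies in 23.03–2.58 Ma, so Neogene.
Oldest = 2060 Ma, youngest = 3.3 Ma → span 2056.7 Myr.

A — Tonian; B — Rhyacian; C — Silurian; D — Calymmian; E — Neogene; span 2056.7 million years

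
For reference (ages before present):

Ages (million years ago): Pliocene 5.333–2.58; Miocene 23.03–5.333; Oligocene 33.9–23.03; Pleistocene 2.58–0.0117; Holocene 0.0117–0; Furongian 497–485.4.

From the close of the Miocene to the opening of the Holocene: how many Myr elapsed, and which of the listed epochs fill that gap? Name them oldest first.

5.3213 million years; Pliocene, Pleistocene

End of Miocene = 5.333 Ma; start of Holocene = 0.0117 Ma.
Gap = 5.333 − 0.0117 = 5.3213 Myr.
Epochs wholly inside 5.333–0.0117 Ma: Pliocene (5.333–2.58), Pleistocene (2.58–0.0117).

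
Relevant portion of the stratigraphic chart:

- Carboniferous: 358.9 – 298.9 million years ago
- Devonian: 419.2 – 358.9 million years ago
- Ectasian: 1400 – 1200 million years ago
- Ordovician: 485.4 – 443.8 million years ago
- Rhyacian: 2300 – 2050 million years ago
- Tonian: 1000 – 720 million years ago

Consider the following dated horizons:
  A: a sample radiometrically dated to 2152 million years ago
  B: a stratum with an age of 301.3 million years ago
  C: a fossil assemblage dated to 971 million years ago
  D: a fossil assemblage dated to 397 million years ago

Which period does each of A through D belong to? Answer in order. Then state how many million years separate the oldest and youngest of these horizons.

A: 2152 Ma lies in 2300–2050 Ma, so Rhyacian.
B: 301.3 Ma lies in 358.9–298.9 Ma, so Carboniferous.
C: 971 Ma lies in 1000–720 Ma, so Tonian.
D: 397 Ma lies in 419.2–358.9 Ma, so Devonian.
Oldest = 2152 Ma, youngest = 301.3 Ma → span 1850.7 Myr.

A — Rhyacian; B — Carboniferous; C — Tonian; D — Devonian; span 1850.7 million years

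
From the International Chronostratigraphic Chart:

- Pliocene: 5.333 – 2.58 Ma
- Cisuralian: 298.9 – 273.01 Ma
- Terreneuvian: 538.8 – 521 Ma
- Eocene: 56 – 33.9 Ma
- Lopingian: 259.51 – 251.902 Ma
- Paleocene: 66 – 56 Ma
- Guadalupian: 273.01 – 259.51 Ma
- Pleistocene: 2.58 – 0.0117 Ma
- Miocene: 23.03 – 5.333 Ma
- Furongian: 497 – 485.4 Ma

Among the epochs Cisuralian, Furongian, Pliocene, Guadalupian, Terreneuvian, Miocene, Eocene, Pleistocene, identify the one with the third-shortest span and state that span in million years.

Furongian, 11.6 million years

Durations: Cisuralian 25.89; Furongian 11.6; Pliocene 2.753; Guadalupian 13.5; Terreneuvian 17.8; Miocene 17.697; Eocene 22.1; Pleistocene 2.5683 Myr.
Sorted shortest-first: Pleistocene (2.5683), Pliocene (2.753), Furongian (11.6), Guadalupian (13.5), Miocene (17.697), Terreneuvian (17.8), Eocene (22.1), Cisuralian (25.89).
The third shortest is Furongian at 11.6 Myr.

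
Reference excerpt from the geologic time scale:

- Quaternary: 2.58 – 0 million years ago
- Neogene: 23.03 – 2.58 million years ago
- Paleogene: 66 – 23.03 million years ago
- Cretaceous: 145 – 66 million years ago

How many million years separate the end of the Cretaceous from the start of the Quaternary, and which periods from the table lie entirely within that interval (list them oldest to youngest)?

63.42 million years; Paleogene, Neogene

The Cretaceous closes at 66 Ma and the Quaternary opens at 2.58 Ma, so the interval is 66 − 2.58 = 63.42 Myr.
A period fits inside if it starts at or after 66 Ma and ends at or before 2.58 Ma; oldest first that gives Paleogene, Neogene.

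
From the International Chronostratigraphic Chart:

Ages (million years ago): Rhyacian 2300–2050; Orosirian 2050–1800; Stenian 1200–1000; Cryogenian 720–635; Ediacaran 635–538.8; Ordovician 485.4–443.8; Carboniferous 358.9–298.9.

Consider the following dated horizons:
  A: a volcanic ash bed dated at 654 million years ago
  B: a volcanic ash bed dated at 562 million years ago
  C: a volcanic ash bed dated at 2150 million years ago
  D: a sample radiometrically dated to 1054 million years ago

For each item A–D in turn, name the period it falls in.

A — Cryogenian; B — Ediacaran; C — Rhyacian; D — Stenian

A: 654 Ma lies in 720–635 Ma, so Cryogenian.
B: 562 Ma lies in 635–538.8 Ma, so Ediacaran.
C: 2150 Ma lies in 2300–2050 Ma, so Rhyacian.
D: 1054 Ma lies in 1200–1000 Ma, so Stenian.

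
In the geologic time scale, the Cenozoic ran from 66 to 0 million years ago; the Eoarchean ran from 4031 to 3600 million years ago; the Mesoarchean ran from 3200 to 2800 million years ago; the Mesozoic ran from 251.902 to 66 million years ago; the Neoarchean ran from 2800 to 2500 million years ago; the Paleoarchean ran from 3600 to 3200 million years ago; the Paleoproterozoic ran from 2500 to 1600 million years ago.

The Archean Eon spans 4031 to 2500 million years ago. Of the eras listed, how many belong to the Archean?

4

Eras inside 4031–2500 Ma: Eoarchean, Paleoarchean, Mesoarchean, Neoarchean — 4 in total.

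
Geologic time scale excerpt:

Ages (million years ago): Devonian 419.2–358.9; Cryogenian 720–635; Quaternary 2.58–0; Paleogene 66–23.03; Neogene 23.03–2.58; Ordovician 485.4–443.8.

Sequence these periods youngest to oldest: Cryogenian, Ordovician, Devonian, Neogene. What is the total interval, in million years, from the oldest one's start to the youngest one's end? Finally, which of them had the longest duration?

Start ages (Ma): Cryogenian 720, Ordovician 485.4, Devonian 419.2, Neogene 23.03.
Ordered youngest to oldest: Neogene, Devonian, Ordovician, Cryogenian.
Span = 720 − 2.58 = 717.42 Myr.
Durations: Devonian 60.3, Ordovician 41.6, Neogene 20.45, Cryogenian 85 → longest is Cryogenian (85 Myr).

Neogene, Devonian, Ordovician, Cryogenian; total span 717.42 Myr; longest is Cryogenian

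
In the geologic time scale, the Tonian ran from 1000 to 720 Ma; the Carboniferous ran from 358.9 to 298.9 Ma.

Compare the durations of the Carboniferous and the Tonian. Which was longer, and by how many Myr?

Tonian, by 220 million years

Carboniferous: 358.9 − 298.9 = 60 Myr.
Tonian: 1000 − 720 = 280 Myr.
Difference: 280 − 60 = 220 Myr, so the Tonian was longer.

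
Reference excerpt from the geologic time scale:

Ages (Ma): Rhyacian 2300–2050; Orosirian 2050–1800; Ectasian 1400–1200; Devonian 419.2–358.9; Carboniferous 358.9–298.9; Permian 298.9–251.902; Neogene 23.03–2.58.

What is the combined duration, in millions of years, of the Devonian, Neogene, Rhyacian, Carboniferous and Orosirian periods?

Each duration: Devonian = 60.3; Neogene = 20.45; Rhyacian = 250; Carboniferous = 60; Orosirian = 250.
Sum: 60.3 + 20.45 + 250 + 60 + 250 = 640.75 Myr.

640.75 million years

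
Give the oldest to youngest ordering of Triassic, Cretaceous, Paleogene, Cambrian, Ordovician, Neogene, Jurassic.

Era membership (oldest first within each) — Paleozoic: Cambrian, Ordovician; Mesozoic: Triassic, Jurassic, Cretaceous; Cenozoic: Paleogene, Neogene. Paleozoic precedes Mesozoic, which precedes Cenozoic. Concatenating the groups in that era order gives oldest to youngest directly.

Cambrian, then Ordovician, then Triassic, then Jurassic, then Cretaceous, then Paleogene, then Neogene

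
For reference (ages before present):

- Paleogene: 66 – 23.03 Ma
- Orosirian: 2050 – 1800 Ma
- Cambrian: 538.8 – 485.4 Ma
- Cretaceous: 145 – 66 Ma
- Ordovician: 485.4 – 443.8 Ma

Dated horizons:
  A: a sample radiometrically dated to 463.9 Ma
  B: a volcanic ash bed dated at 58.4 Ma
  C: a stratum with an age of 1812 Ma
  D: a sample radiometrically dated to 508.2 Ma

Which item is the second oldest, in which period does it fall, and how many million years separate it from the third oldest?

Larger Ma means older, so oldest first: C 1812 > D 508.2 > A 463.9 > B 58.4.
Counting 2 along gives D (508.2 Ma); the excerpt puts that inside the Cambrian, 538.8–485.4 Ma.
Next in line is A (463.9 Ma), and 508.2 − 463.9 = 44.3 Myr.

D, in the Cambrian; 44.3 million years to A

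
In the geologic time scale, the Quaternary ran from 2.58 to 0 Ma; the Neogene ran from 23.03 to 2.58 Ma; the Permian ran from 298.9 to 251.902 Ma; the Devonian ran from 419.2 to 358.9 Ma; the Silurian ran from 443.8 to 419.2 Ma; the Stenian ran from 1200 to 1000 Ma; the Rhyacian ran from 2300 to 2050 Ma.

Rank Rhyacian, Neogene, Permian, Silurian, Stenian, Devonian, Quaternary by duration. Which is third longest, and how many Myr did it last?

Start − end for each: Rhyacian 2300 − 2050 = 250; Neogene 23.03 − 2.58 = 20.45; Permian 298.9 − 251.902 = 46.998; Silurian 443.8 − 419.2 = 24.6; Stenian 1200 − 1000 = 200; Devonian 419.2 − 358.9 = 60.3; Quaternary 2.58 − 0 = 2.58.
Ranking these from longest: Rhyacian > Stenian > Devonian > Permian > Silurian > Neogene > Quaternary.
Position 3 in that ranking is Devonian, which lasted 60.3 Myr.

Devonian, 60.3 million years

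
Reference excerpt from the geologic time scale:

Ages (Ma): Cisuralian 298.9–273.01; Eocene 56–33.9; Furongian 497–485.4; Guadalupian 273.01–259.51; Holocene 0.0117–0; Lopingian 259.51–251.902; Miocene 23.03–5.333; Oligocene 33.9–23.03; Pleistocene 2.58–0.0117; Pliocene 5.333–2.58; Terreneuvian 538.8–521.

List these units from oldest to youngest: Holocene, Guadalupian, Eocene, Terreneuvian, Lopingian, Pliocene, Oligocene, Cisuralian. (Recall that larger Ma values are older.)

Terreneuvian, Cisuralian, Guadalupian, Lopingian, Eocene, Oligocene, Pliocene, Holocene

Read off each span (Ma): Holocene 0.0117–0; Guadalupian 273.01–259.51; Eocene 56–33.9; Terreneuvian 538.8–521; Lopingian 259.51–251.902; Pliocene 5.333–2.58; Oligocene 33.9–23.03; Cisuralian 298.9–273.01.
Larger Ma is older, so oldest→youngest is Terreneuvian, Cisuralian, Guadalupian, Lopingian, Eocene, Oligocene, Pliocene, Holocene.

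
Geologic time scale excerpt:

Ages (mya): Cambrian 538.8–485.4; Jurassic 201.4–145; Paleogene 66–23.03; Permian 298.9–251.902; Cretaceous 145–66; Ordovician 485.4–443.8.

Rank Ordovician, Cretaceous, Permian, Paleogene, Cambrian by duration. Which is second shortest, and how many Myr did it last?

Start − end for each: Ordovician 485.4 − 443.8 = 41.6; Cretaceous 145 − 66 = 79; Permian 298.9 − 251.902 = 46.998; Paleogene 66 − 23.03 = 42.97; Cambrian 538.8 − 485.4 = 53.4.
Ranking these from shortest: Ordovician < Paleogene < Permian < Cambrian < Cretaceous.
Position 2 in that ranking is Paleogene, which lasted 42.97 Myr.

Paleogene, 42.97 million years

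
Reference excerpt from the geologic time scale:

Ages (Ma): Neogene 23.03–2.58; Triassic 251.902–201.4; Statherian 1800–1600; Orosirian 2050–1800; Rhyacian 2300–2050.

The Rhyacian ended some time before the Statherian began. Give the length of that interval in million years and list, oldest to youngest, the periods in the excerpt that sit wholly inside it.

250 million years; Orosirian

End of Rhyacian = 2050 Ma; start of Statherian = 1800 Ma.
Gap = 2050 − 1800 = 250 Myr.
Periods wholly inside 2050–1800 Ma: Orosirian (2050–1800).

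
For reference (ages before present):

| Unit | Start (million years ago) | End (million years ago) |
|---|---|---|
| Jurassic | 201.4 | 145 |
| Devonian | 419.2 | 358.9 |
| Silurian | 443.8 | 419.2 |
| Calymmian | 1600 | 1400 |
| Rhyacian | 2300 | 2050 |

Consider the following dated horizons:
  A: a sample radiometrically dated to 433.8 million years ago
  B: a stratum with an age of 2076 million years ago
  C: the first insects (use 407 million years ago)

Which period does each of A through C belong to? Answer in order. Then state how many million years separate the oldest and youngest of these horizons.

A — Silurian; B — Rhyacian; C — Devonian; span 1669 million years

A: 433.8 Ma lies in 443.8–419.2 Ma, so Silurian.
B: 2076 Ma lies in 2300–2050 Ma, so Rhyacian.
C: 407 Ma lies in 419.2–358.9 Ma, so Devonian.
Oldest = 2076 Ma, youngest = 407 Ma → span 1669 Myr.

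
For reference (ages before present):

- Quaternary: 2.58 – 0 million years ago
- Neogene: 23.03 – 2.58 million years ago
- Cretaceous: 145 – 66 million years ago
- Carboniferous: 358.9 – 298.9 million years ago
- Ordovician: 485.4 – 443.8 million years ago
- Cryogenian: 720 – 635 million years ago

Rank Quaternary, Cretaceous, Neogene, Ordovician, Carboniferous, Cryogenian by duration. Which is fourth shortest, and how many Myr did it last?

Carboniferous, 60 million years

Start − end for each: Quaternary 2.58 − 0 = 2.58; Cretaceous 145 − 66 = 79; Neogene 23.03 − 2.58 = 20.45; Ordovician 485.4 − 443.8 = 41.6; Carboniferous 358.9 − 298.9 = 60; Cryogenian 720 − 635 = 85.
Ranking these from shortest: Quaternary < Neogene < Ordovician < Carboniferous < Cretaceous < Cryogenian.
Position 4 in that ranking is Carboniferous, which lasted 60 Myr.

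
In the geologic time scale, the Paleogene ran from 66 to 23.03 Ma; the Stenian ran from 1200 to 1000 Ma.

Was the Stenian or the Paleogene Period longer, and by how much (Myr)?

Stenian, by 157.03 million years

Stenian: 1200 − 1000 = 200 Myr.
Paleogene: 66 − 23.03 = 42.97 Myr.
Difference: 200 − 42.97 = 157.03 Myr, so the Stenian was longer.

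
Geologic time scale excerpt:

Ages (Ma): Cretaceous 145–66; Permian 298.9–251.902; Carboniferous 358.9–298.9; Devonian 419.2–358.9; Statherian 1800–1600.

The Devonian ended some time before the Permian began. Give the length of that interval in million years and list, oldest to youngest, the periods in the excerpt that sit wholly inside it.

60 million years; Carboniferous

End of Devonian = 358.9 Ma; start of Permian = 298.9 Ma.
Gap = 358.9 − 298.9 = 60 Myr.
Periods wholly inside 358.9–298.9 Ma: Carboniferous (358.9–298.9).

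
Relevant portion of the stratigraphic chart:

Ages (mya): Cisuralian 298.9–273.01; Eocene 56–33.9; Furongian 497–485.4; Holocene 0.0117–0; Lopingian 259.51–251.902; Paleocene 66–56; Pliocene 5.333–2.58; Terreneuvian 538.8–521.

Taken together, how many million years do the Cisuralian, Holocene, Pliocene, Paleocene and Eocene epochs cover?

Duration is start − end for each: (298.9 − 273.01) + (0.0117 − 0) + (5.333 − 2.58) + (66 − 56) + (56 − 33.9).
That is 25.89 + 0.0117 + 2.753 + 10 + 22.1, which totals 60.7547 million years.

60.7547 million years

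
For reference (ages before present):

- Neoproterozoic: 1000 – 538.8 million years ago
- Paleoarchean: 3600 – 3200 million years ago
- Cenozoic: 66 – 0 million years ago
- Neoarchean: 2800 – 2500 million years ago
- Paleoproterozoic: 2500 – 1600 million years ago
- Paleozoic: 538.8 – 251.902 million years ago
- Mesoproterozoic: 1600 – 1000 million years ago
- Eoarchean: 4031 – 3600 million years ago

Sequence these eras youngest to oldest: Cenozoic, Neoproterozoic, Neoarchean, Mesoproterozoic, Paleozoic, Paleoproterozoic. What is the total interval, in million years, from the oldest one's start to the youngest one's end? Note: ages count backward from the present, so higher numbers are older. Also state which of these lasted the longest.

Start ages (Ma): Neoarchean 2800, Paleoproterozoic 2500, Mesoproterozoic 1600, Neoproterozoic 1000, Paleozoic 538.8, Cenozoic 66.
Ordered youngest to oldest: Cenozoic, Paleozoic, Neoproterozoic, Mesoproterozoic, Paleoproterozoic, Neoarchean.
Span = 2800 − 0 = 2800 Myr.
Durations: Mesoproterozoic 600, Paleoproterozoic 900, Cenozoic 66, Paleozoic 286.898, Neoarchean 300, Neoproterozoic 461.2 → longest is Paleoproterozoic (900 Myr).

Cenozoic, Paleozoic, Neoproterozoic, Mesoproterozoic, Paleoproterozoic, Neoarchean; total span 2800 Myr; longest is Paleoproterozoic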